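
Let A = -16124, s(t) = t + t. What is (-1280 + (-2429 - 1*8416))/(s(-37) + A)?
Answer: 12125/16198 ≈ 0.74855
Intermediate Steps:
s(t) = 2*t
(-1280 + (-2429 - 1*8416))/(s(-37) + A) = (-1280 + (-2429 - 1*8416))/(2*(-37) - 16124) = (-1280 + (-2429 - 8416))/(-74 - 16124) = (-1280 - 10845)/(-16198) = -12125*(-1/16198) = 12125/16198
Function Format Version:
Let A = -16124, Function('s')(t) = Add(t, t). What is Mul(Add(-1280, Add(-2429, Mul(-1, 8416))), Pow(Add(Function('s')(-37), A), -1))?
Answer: Rational(12125, 16198) ≈ 0.74855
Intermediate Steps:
Function('s')(t) = Mul(2, t)
Mul(Add(-1280, Add(-2429, Mul(-1, 8416))), Pow(Add(Function('s')(-37), A), -1)) = Mul(Add(-1280, Add(-2429, Mul(-1, 8416))), Pow(Add(Mul(2, -37), -16124), -1)) = Mul(Add(-1280, Add(-2429, -8416)), Pow(Add(-74, -16124), -1)) = Mul(Add(-1280, -10845), Pow(-16198, -1)) = Mul(-12125, Rational(-1, 16198)) = Rational(12125, 16198)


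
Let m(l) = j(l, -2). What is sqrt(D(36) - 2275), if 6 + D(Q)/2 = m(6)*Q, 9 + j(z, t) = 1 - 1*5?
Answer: I*sqrt(3223) ≈ 56.771*I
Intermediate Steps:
j(z, t) = -13 (j(z, t) = -9 + (1 - 1*5) = -9 + (1 - 5) = -9 - 4 = -13)
m(l) = -13
D(Q) = -12 - 26*Q (D(Q) = -12 + 2*(-13*Q) = -12 - 26*Q)
sqrt(D(36) - 2275) = sqrt((-12 - 26*36) - 2275) = sqrt((-12 - 936) - 2275) = sqrt(-948 - 2275) = sqrt(-3223) = I*sqrt(3223)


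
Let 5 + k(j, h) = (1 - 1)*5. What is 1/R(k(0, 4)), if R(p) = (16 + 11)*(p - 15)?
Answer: -1/540 ≈ -0.0018519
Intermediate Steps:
k(j, h) = -5 (k(j, h) = -5 + (1 - 1)*5 = -5 + 0*5 = -5 + 0 = -5)
R(p) = -405 + 27*p (R(p) = 27*(-15 + p) = -405 + 27*p)
1/R(k(0, 4)) = 1/(-405 + 27*(-5)) = 1/(-405 - 135) = 1/(-540) = -1/540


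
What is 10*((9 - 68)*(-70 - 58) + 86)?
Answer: 76380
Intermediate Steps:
10*((9 - 68)*(-70 - 58) + 86) = 10*(-59*(-128) + 86) = 10*(7552 + 86) = 10*7638 = 76380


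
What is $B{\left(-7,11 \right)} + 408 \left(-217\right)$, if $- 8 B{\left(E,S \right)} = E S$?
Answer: $- \frac{708211}{8} \approx -88526.0$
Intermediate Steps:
$B{\left(E,S \right)} = - \frac{E S}{8}$
$B{\left(-7,11 \right)} + 408 \left(-217\right) = \left(- \frac{1}{8}\right) \left(-7\right) 11 + 408 \left(-217\right) = \frac{77}{8} - 88536 = - \frac{708211}{8}$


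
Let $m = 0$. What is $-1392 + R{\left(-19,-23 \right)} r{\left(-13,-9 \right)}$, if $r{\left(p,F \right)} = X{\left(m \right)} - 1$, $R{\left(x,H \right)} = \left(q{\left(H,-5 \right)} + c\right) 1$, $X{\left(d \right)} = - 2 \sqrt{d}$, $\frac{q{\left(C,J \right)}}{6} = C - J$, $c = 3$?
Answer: $-1287$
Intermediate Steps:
$q{\left(C,J \right)} = - 6 J + 6 C$ ($q{\left(C,J \right)} = 6 \left(C - J\right) = - 6 J + 6 C$)
$R{\left(x,H \right)} = 33 + 6 H$ ($R{\left(x,H \right)} = \left(\left(\left(-6\right) \left(-5\right) + 6 H\right) + 3\right) 1 = \left(\left(30 + 6 H\right) + 3\right) 1 = \left(33 + 6 H\right) 1 = 33 + 6 H$)
$r{\left(p,F \right)} = -1$ ($r{\left(p,F \right)} = - 2 \sqrt{0} - 1 = \left(-2\right) 0 - 1 = 0 - 1 = -1$)
$-1392 + R{\left(-19,-23 \right)} r{\left(-13,-9 \right)} = -1392 + \left(33 + 6 \left(-23\right)\right) \left(-1\right) = -1392 + \left(33 - 138\right) \left(-1\right) = -1392 - -105 = -1392 + 105 = -1287$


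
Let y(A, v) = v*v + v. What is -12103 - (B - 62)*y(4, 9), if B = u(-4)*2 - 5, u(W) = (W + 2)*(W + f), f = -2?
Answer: -8233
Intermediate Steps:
u(W) = (-2 + W)*(2 + W) (u(W) = (W + 2)*(W - 2) = (2 + W)*(-2 + W) = (-2 + W)*(2 + W))
y(A, v) = v + v**2 (y(A, v) = v**2 + v = v + v**2)
B = 19 (B = (-4 + (-4)**2)*2 - 5 = (-4 + 16)*2 - 5 = 12*2 - 5 = 24 - 5 = 19)
-12103 - (B - 62)*y(4, 9) = -12103 - (19 - 62)*9*(1 + 9) = -12103 - (-43)*9*10 = -12103 - (-43)*90 = -12103 - 1*(-3870) = -12103 + 3870 = -8233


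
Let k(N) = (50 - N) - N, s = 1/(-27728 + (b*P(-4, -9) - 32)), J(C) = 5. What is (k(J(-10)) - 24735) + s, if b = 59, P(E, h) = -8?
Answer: -697189241/28232 ≈ -24695.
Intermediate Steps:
s = -1/28232 (s = 1/(-27728 + (59*(-8) - 32)) = 1/(-27728 + (-472 - 32)) = 1/(-27728 - 504) = 1/(-28232) = -1/28232 ≈ -3.5421e-5)
k(N) = 50 - 2*N
(k(J(-10)) - 24735) + s = ((50 - 2*5) - 24735) - 1/28232 = ((50 - 10) - 24735) - 1/28232 = (40 - 24735) - 1/28232 = -24695 - 1/28232 = -697189241/28232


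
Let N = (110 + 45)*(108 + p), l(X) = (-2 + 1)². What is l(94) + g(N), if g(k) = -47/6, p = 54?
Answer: -41/6 ≈ -6.8333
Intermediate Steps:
l(X) = 1 (l(X) = (-1)² = 1)
N = 25110 (N = (110 + 45)*(108 + 54) = 155*162 = 25110)
g(k) = -47/6 (g(k) = -47*⅙ = -47/6)
l(94) + g(N) = 1 - 47/6 = -41/6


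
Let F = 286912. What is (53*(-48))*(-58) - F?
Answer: -139360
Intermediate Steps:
(53*(-48))*(-58) - F = (53*(-48))*(-58) - 1*286912 = -2544*(-58) - 286912 = 147552 - 286912 = -139360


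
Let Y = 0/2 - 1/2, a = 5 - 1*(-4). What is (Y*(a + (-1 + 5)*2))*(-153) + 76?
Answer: 2753/2 ≈ 1376.5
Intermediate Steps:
a = 9 (a = 5 + 4 = 9)
Y = -1/2 (Y = 0*(1/2) - 1*1/2 = 0 - 1/2 = -1/2 ≈ -0.50000)
(Y*(a + (-1 + 5)*2))*(-153) + 76 = -(9 + (-1 + 5)*2)/2*(-153) + 76 = -(9 + 4*2)/2*(-153) + 76 = -(9 + 8)/2*(-153) + 76 = -1/2*17*(-153) + 76 = -17/2*(-153) + 76 = 2601/2 + 76 = 2753/2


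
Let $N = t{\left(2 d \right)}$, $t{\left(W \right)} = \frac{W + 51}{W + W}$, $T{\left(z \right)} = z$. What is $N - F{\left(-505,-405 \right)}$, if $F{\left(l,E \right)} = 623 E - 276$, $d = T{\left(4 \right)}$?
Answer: $\frac{4041515}{16} \approx 2.5259 \cdot 10^{5}$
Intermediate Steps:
$d = 4$
$F{\left(l,E \right)} = -276 + 623 E$
$t{\left(W \right)} = \frac{51 + W}{2 W}$
$N = \frac{59}{16}$ ($N = \frac{51 + 2 \cdot 4}{2 \cdot 2 \cdot 4} = \frac{51 + 8}{2 \cdot 8} = \frac{1}{2} \cdot \frac{1}{8} \cdot 59 = \frac{59}{16} \approx 3.6875$)
$N - F{\left(-505,-405 \right)} = \frac{59}{16} - \left(-276 + 623 \left(-405\right)\right) = \frac{59}{16} - \left(-276 - 252315\right) = \frac{59}{16} - -252591 = \frac{59}{16} + 252591 = \frac{4041515}{16}$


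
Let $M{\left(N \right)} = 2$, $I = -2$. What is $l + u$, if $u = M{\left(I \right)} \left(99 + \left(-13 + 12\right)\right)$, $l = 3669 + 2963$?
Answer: $6828$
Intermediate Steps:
$l = 6632$
$u = 196$ ($u = 2 \left(99 + \left(-13 + 12\right)\right) = 2 \left(99 - 1\right) = 2 \cdot 98 = 196$)
$l + u = 6632 + 196 = 6828$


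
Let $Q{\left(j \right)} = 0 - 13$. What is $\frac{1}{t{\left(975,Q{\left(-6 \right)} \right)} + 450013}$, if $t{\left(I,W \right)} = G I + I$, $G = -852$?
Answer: $- \frac{1}{379712} \approx -2.6336 \cdot 10^{-6}$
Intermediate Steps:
$Q{\left(j \right)} = -13$
$t{\left(I,W \right)} = - 851 I$ ($t{\left(I,W \right)} = - 852 I + I = - 851 I$)
$\frac{1}{t{\left(975,Q{\left(-6 \right)} \right)} + 450013} = \frac{1}{\left(-851\right) 975 + 450013} = \frac{1}{-829725 + 450013} = \frac{1}{-379712} = - \frac{1}{379712}$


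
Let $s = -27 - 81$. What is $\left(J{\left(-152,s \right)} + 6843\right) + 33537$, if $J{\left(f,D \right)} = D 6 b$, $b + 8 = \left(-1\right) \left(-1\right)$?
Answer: $44916$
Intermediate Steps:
$s = -108$
$b = -7$ ($b = -8 - -1 = -8 + 1 = -7$)
$J{\left(f,D \right)} = - 42 D$ ($J{\left(f,D \right)} = D 6 \left(-7\right) = 6 D \left(-7\right) = - 42 D$)
$\left(J{\left(-152,s \right)} + 6843\right) + 33537 = \left(\left(-42\right) \left(-108\right) + 6843\right) + 33537 = \left(4536 + 6843\right) + 33537 = 11379 + 33537 = 44916$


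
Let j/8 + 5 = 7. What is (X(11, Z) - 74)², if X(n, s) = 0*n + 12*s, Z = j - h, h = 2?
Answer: 8836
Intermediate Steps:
j = 16 (j = -40 + 8*7 = -40 + 56 = 16)
Z = 14 (Z = 16 - 1*2 = 16 - 2 = 14)
X(n, s) = 12*s (X(n, s) = 0 + 12*s = 12*s)
(X(11, Z) - 74)² = (12*14 - 74)² = (168 - 74)² = 94² = 8836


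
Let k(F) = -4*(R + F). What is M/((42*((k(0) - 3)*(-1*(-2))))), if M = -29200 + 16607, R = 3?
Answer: 1799/180 ≈ 9.9944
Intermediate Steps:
k(F) = -12 - 4*F (k(F) = -4*(3 + F) = -12 - 4*F)
M = -12593
M/((42*((k(0) - 3)*(-1*(-2))))) = -12593*1/(84*((-12 - 4*0) - 3)) = -12593*1/(84*((-12 + 0) - 3)) = -12593*1/(84*(-12 - 3)) = -12593/(42*(-15*2)) = -12593/(42*(-30)) = -12593/(-1260) = -12593*(-1/1260) = 1799/180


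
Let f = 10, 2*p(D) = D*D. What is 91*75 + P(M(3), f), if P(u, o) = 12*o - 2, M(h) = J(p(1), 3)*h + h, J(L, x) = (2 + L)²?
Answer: 6943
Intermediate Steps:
p(D) = D²/2 (p(D) = (D*D)/2 = D²/2)
M(h) = 29*h/4 (M(h) = (2 + (½)*1²)²*h + h = (2 + (½)*1)²*h + h = (2 + ½)²*h + h = (5/2)²*h + h = 25*h/4 + h = 29*h/4)
P(u, o) = -2 + 12*o
91*75 + P(M(3), f) = 91*75 + (-2 + 12*10) = 6825 + (-2 + 120) = 6825 + 118 = 6943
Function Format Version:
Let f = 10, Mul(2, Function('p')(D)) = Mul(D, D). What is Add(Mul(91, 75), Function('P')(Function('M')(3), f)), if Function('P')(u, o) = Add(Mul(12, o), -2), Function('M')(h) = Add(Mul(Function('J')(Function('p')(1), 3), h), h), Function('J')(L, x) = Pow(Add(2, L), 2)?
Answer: 6943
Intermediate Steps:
Function('p')(D) = Mul(Rational(1, 2), Pow(D, 2)) (Function('p')(D) = Mul(Rational(1, 2), Mul(D, D)) = Mul(Rational(1, 2), Pow(D, 2)))
Function('M')(h) = Mul(Rational(29, 4), h) (Function('M')(h) = Add(Mul(Pow(Add(2, Mul(Rational(1, 2), Pow(1, 2))), 2), h), h) = Add(Mul(Pow(Add(2, Mul(Rational(1, 2), 1)), 2), h), h) = Add(Mul(Pow(Add(2, Rational(1, 2)), 2), h), h) = Add(Mul(Pow(Rational(5, 2), 2), h), h) = Add(Mul(Rational(25, 4), h), h) = Mul(Rational(29, 4), h))
Function('P')(u, o) = Add(-2, Mul(12, o))
Add(Mul(91, 75), Function('P')(Function('M')(3), f)) = Add(Mul(91, 75), Add(-2, Mul(12, 10))) = Add(6825, Add(-2, 120)) = Add(6825, 118) = 6943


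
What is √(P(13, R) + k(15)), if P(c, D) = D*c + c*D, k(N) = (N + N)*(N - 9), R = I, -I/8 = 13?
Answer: 2*I*√631 ≈ 50.239*I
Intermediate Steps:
I = -104 (I = -8*13 = -104)
R = -104
k(N) = 2*N*(-9 + N) (k(N) = (2*N)*(-9 + N) = 2*N*(-9 + N))
P(c, D) = 2*D*c (P(c, D) = D*c + D*c = 2*D*c)
√(P(13, R) + k(15)) = √(2*(-104)*13 + 2*15*(-9 + 15)) = √(-2704 + 2*15*6) = √(-2704 + 180) = √(-2524) = 2*I*√631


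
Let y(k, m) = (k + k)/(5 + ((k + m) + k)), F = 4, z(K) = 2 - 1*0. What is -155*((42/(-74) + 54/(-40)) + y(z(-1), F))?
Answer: 480097/1924 ≈ 249.53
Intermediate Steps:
z(K) = 2 (z(K) = 2 + 0 = 2)
y(k, m) = 2*k/(5 + m + 2*k) (y(k, m) = (2*k)/(5 + (m + 2*k)) = (2*k)/(5 + m + 2*k) = 2*k/(5 + m + 2*k))
-155*((42/(-74) + 54/(-40)) + y(z(-1), F)) = -155*((42/(-74) + 54/(-40)) + 2*2/(5 + 4 + 2*2)) = -155*((42*(-1/74) + 54*(-1/40)) + 2*2/(5 + 4 + 4)) = -155*((-21/37 - 27/20) + 2*2/13) = -155*(-1419/740 + 2*2*(1/13)) = -155*(-1419/740 + 4/13) = -155*(-15487/9620) = 480097/1924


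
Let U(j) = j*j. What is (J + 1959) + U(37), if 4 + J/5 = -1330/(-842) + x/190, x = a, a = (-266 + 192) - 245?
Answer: 52913435/15998 ≈ 3307.5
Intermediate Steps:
a = -319 (a = -74 - 245 = -319)
x = -319
U(j) = j²
J = -327909/15998 (J = -20 + 5*(-1330/(-842) - 319/190) = -20 + 5*(-1330*(-1/842) - 319*1/190) = -20 + 5*(665/421 - 319/190) = -20 + 5*(-7949/79990) = -20 - 7949/15998 = -327909/15998 ≈ -20.497)
(J + 1959) + U(37) = (-327909/15998 + 1959) + 37² = 31012173/15998 + 1369 = 52913435/15998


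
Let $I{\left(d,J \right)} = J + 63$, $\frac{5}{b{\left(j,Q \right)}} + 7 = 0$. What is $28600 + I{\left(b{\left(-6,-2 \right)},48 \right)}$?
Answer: $28711$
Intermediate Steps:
$b{\left(j,Q \right)} = - \frac{5}{7}$ ($b{\left(j,Q \right)} = \frac{5}{-7 + 0} = \frac{5}{-7} = 5 \left(- \frac{1}{7}\right) = - \frac{5}{7}$)
$I{\left(d,J \right)} = 63 + J$
$28600 + I{\left(b{\left(-6,-2 \right)},48 \right)} = 28600 + \left(63 + 48\right) = 28600 + 111 = 28711$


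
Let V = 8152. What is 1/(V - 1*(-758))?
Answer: 1/8910 ≈ 0.00011223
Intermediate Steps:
1/(V - 1*(-758)) = 1/(8152 - 1*(-758)) = 1/(8152 + 758) = 1/8910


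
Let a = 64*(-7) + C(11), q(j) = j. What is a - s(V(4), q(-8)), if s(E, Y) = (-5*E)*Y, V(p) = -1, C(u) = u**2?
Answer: -287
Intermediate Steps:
a = -327 (a = 64*(-7) + 11**2 = -448 + 121 = -327)
s(E, Y) = -5*E*Y
a - s(V(4), q(-8)) = -327 - (-5)*(-1)*(-8) = -327 - 1*(-40) = -327 + 40 = -287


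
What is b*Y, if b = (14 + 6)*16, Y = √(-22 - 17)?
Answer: 320*I*√39 ≈ 1998.4*I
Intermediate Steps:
Y = I*√39 (Y = √(-39) = I*√39 ≈ 6.245*I)
b = 320 (b = 20*16 = 320)
b*Y = 320*(I*√39) = 320*I*√39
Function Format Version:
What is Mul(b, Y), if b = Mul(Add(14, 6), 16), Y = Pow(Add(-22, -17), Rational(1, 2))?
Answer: Mul(320, I, Pow(39, Rational(1, 2))) ≈ Mul(1998.4, I)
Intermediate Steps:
Y = Mul(I, Pow(39, Rational(1, 2))) (Y = Pow(-39, Rational(1, 2)) = Mul(I, Pow(39, Rational(1, 2))) ≈ Mul(6.2450, I))
b = 320 (b = Mul(20, 16) = 320)
Mul(b, Y) = Mul(320, Mul(I, Pow(39, Rational(1, 2)))) = Mul(320, I, Pow(39, Rational(1, 2)))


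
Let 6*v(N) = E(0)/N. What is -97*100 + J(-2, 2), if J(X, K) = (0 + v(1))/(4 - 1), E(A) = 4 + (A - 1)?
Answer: -58199/6 ≈ -9699.8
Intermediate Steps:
E(A) = 3 + A (E(A) = 4 + (-1 + A) = 3 + A)
v(N) = 1/(2*N) (v(N) = ((3 + 0)/N)/6 = (3/N)/6 = 1/(2*N))
J(X, K) = 1/6 (J(X, K) = (0 + (1/2)/1)/(4 - 1) = (0 + (1/2)*1)/3 = (0 + 1/2)*(1/3) = (1/2)*(1/3) = 1/6)
-97*100 + J(-2, 2) = -97*100 + 1/6 = -9700 + 1/6 = -58199/6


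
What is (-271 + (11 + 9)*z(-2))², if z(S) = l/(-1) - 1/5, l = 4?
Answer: 126025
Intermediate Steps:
z(S) = -21/5 (z(S) = 4/(-1) - 1/5 = 4*(-1) - 1*⅕ = -4 - ⅕ = -21/5)
(-271 + (11 + 9)*z(-2))² = (-271 + (11 + 9)*(-21/5))² = (-271 + 20*(-21/5))² = (-271 - 84)² = (-355)² = 126025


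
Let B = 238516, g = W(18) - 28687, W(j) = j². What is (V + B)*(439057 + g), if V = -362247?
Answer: -50815579314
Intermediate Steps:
g = -28363 (g = 18² - 28687 = 324 - 28687 = -28363)
(V + B)*(439057 + g) = (-362247 + 238516)*(439057 - 28363) = -123731*410694 = -50815579314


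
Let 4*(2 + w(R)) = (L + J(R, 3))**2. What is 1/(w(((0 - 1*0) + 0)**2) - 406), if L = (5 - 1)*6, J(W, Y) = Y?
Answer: -4/903 ≈ -0.0044297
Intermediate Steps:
L = 24 (L = 4*6 = 24)
w(R) = 721/4 (w(R) = -2 + (24 + 3)**2/4 = -2 + (1/4)*27**2 = -2 + (1/4)*729 = -2 + 729/4 = 721/4)
1/(w(((0 - 1*0) + 0)**2) - 406) = 1/(721/4 - 406) = 1/(-903/4) = -4/903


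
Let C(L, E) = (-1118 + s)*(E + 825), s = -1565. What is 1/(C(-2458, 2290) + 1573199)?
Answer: -1/6784346 ≈ -1.4740e-7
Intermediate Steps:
C(L, E) = -2213475 - 2683*E (C(L, E) = (-1118 - 1565)*(E + 825) = -2683*(825 + E) = -2213475 - 2683*E)
1/(C(-2458, 2290) + 1573199) = 1/((-2213475 - 2683*2290) + 1573199) = 1/((-2213475 - 6144070) + 1573199) = 1/(-8357545 + 1573199) = 1/(-6784346) = -1/6784346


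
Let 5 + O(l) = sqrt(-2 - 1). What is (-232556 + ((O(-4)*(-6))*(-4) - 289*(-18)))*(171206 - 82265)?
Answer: -20231765034 + 2134584*I*sqrt(3) ≈ -2.0232e+10 + 3.6972e+6*I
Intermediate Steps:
O(l) = -5 + I*sqrt(3) (O(l) = -5 + sqrt(-2 - 1) = -5 + sqrt(-3) = -5 + I*sqrt(3))
(-232556 + ((O(-4)*(-6))*(-4) - 289*(-18)))*(171206 - 82265) = (-232556 + (((-5 + I*sqrt(3))*(-6))*(-4) - 289*(-18)))*(171206 - 82265) = (-232556 + ((30 - 6*I*sqrt(3))*(-4) + 5202))*88941 = (-232556 + ((-120 + 24*I*sqrt(3)) + 5202))*88941 = (-232556 + (5082 + 24*I*sqrt(3)))*88941 = (-227474 + 24*I*sqrt(3))*88941 = -20231765034 + 2134584*I*sqrt(3)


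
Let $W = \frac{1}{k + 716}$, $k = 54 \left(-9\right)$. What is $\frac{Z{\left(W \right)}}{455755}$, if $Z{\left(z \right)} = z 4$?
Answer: $\frac{2}{52411825} \approx 3.8159 \cdot 10^{-8}$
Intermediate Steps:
$k = -486$
$W = \frac{1}{230}$ ($W = \frac{1}{-486 + 716} = \frac{1}{230} \approx 0.0043478$)
$Z{\left(z \right)} = 4 z$
$\frac{Z{\left(W \right)}}{455755} = \frac{4 \cdot \frac{1}{230}}{455755} = \frac{2}{115} \cdot \frac{1}{455755} = \frac{2}{52411825}$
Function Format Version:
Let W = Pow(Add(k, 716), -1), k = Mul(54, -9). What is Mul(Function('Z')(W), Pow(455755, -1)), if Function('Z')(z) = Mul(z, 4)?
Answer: Rational(2, 52411825) ≈ 3.8159e-8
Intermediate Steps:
k = -486
W = Rational(1, 230) (W = Pow(Add(-486, 716), -1) = Pow(230, -1) = Rational(1, 230) ≈ 0.0043478)
Function('Z')(z) = Mul(4, z)
Mul(Function('Z')(W), Pow(455755, -1)) = Mul(Mul(4, Rational(1, 230)), Pow(455755, -1)) = Mul(Rational(2, 115), Rational(1, 455755)) = Rational(2, 52411825)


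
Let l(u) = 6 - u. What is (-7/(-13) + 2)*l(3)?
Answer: 99/13 ≈ 7.6154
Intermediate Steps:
(-7/(-13) + 2)*l(3) = (-7/(-13) + 2)*(6 - 1*3) = (-7*(-1/13) + 2)*(6 - 3) = (7/13 + 2)*3 = (33/13)*3 = 99/13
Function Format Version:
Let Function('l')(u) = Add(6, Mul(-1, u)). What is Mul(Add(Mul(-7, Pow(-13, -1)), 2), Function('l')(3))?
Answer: Rational(99, 13) ≈ 7.6154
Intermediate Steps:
Mul(Add(Mul(-7, Pow(-13, -1)), 2), Function('l')(3)) = Mul(Add(Mul(-7, Pow(-13, -1)), 2), Add(6, Mul(-1, 3))) = Mul(Add(Mul(-7, Rational(-1, 13)), 2), Add(6, -3)) = Mul(Add(Rational(7, 13), 2), 3) = Mul(Rational(33, 13), 3) = Rational(99, 13)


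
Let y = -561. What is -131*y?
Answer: 73491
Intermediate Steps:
-131*y = -131/(1/(-561)) = -131/(-1/561) = -131*(-561) = 73491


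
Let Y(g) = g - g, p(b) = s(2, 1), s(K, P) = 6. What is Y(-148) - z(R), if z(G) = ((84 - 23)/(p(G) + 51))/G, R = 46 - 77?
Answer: 61/1767 ≈ 0.034522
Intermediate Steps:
p(b) = 6
R = -31
Y(g) = 0
z(G) = 61/(57*G) (z(G) = ((84 - 23)/(6 + 51))/G = (61/57)/G = (61*(1/57))/G = 61/(57*G))
Y(-148) - z(R) = 0 - 61/(57*(-31)) = 0 - 61*(-1)/(57*31) = 0 - 1*(-61/1767) = 0 + 61/1767 = 61/1767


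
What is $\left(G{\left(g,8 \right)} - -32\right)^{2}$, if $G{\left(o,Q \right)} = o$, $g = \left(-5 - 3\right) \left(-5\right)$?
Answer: $5184$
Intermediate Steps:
$g = 40$ ($g = \left(-8\right) \left(-5\right) = 40$)
$\left(G{\left(g,8 \right)} - -32\right)^{2} = \left(40 - -32\right)^{2} = \left(40 + 32\right)^{2} = 72^{2} = 5184$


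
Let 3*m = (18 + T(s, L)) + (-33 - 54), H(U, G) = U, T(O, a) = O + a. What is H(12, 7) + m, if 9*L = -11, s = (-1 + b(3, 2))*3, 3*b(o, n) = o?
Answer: -308/27 ≈ -11.407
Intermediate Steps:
b(o, n) = o/3
s = 0 (s = (-1 + (⅓)*3)*3 = (-1 + 1)*3 = 0*3 = 0)
L = -11/9 (L = (⅑)*(-11) = -11/9 ≈ -1.2222)
m = -632/27 (m = ((18 + (0 - 11/9)) + (-33 - 54))/3 = ((18 - 11/9) - 87)/3 = (151/9 - 87)/3 = (⅓)*(-632/9) = -632/27 ≈ -23.407)
H(12, 7) + m = 12 - 632/27 = -308/27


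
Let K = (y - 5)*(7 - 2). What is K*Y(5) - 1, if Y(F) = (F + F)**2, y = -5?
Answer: -5001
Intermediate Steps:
Y(F) = 4*F**2 (Y(F) = (2*F)**2 = 4*F**2)
K = -50 (K = (-5 - 5)*(7 - 2) = -10*5 = -50)
K*Y(5) - 1 = -200*5**2 - 1 = -200*25 - 1 = -50*100 - 1 = -5000 - 1 = -5001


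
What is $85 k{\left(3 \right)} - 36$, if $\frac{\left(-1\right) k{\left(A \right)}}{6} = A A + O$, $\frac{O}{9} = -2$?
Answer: $4554$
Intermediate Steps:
$O = -18$ ($O = 9 \left(-2\right) = -18$)
$k{\left(A \right)} = 108 - 6 A^{2}$ ($k{\left(A \right)} = - 6 \left(A A - 18\right) = - 6 \left(A^{2} - 18\right) = - 6 \left(-18 + A^{2}\right) = 108 - 6 A^{2}$)
$85 k{\left(3 \right)} - 36 = 85 \left(108 - 6 \cdot 3^{2}\right) - 36 = 85 \left(108 - 54\right) - 36 = 85 \cdot 54 - 36 = 4590 - 36 = 4554$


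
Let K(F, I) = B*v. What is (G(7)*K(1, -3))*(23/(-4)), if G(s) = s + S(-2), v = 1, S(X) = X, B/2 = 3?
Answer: -345/2 ≈ -172.50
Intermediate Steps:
B = 6 (B = 2*3 = 6)
G(s) = -2 + s (G(s) = s - 2 = -2 + s)
K(F, I) = 6 (K(F, I) = 6*1 = 6)
(G(7)*K(1, -3))*(23/(-4)) = ((-2 + 7)*6)*(23/(-4)) = (5*6)*(23*(-¼)) = 30*(-23/4) = -345/2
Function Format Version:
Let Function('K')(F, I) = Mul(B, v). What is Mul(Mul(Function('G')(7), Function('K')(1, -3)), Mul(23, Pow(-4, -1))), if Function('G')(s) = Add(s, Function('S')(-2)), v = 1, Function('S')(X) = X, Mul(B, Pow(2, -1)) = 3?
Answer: Rational(-345, 2) ≈ -172.50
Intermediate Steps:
B = 6 (B = Mul(2, 3) = 6)
Function('G')(s) = Add(-2, s) (Function('G')(s) = Add(s, -2) = Add(-2, s))
Function('K')(F, I) = 6 (Function('K')(F, I) = Mul(6, 1) = 6)
Mul(Mul(Function('G')(7), Function('K')(1, -3)), Mul(23, Pow(-4, -1))) = Mul(Mul(Add(-2, 7), 6), Mul(23, Pow(-4, -1))) = Mul(Mul(5, 6), Mul(23, Rational(-1, 4))) = Mul(30, Rational(-23, 4)) = Rational(-345, 2)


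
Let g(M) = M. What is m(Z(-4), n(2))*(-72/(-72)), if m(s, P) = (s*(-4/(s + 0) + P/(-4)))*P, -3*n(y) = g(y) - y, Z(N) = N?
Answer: 0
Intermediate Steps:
n(y) = 0 (n(y) = -(y - y)/3 = -⅓*0 = 0)
m(s, P) = P*s*(-4/s - P/4) (m(s, P) = (s*(-4/s + P*(-¼)))*P = (s*(-4/s - P/4))*P = P*s*(-4/s - P/4))
m(Z(-4), n(2))*(-72/(-72)) = (-¼*0*(16 + 0*(-4)))*(-72/(-72)) = (-¼*0*(16 + 0))*(-72*(-1/72)) = -¼*0*16*1 = 0*1 = 0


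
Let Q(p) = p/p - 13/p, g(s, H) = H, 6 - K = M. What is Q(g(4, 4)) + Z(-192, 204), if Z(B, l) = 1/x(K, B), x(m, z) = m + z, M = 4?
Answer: -857/380 ≈ -2.2553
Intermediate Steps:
K = 2 (K = 6 - 1*4 = 6 - 4 = 2)
Q(p) = 1 - 13/p
Z(B, l) = 1/(2 + B)
Q(g(4, 4)) + Z(-192, 204) = (-13 + 4)/4 + 1/(2 - 192) = (1/4)*(-9) + 1/(-190) = -9/4 - 1/190 = -857/380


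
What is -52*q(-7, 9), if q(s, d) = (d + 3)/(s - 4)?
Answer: 624/11 ≈ 56.727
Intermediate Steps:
q(s, d) = (3 + d)/(-4 + s)
-52*q(-7, 9) = -52*(3 + 9)/(-4 - 7) = -52*12/(-11) = -52*(-1/11*12) = -52*(-12)/11 = -1*(-624/11) = 624/11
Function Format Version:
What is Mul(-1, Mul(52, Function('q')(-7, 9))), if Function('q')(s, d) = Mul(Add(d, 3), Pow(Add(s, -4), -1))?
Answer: Rational(624, 11) ≈ 56.727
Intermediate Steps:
Function('q')(s, d) = Mul(Pow(Add(-4, s), -1), Add(3, d)) (Function('q')(s, d) = Mul(Add(3, d), Pow(Add(-4, s), -1)) = Mul(Pow(Add(-4, s), -1), Add(3, d)))
Mul(-1, Mul(52, Function('q')(-7, 9))) = Mul(-1, Mul(52, Mul(Pow(Add(-4, -7), -1), Add(3, 9)))) = Mul(-1, Mul(52, Mul(Pow(-11, -1), 12))) = Mul(-1, Mul(52, Mul(Rational(-1, 11), 12))) = Mul(-1, Mul(52, Rational(-12, 11))) = Mul(-1, Rational(-624, 11)) = Rational(624, 11)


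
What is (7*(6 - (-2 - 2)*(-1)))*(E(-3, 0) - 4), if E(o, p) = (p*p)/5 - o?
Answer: -14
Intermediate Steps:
E(o, p) = -o + p²/5 (E(o, p) = p²*(⅕) - o = p²/5 - o = -o + p²/5)
(7*(6 - (-2 - 2)*(-1)))*(E(-3, 0) - 4) = (7*(6 - (-2 - 2)*(-1)))*((-1*(-3) + (⅕)*0²) - 4) = (7*(6 - (-4)*(-1)))*((3 + (⅕)*0) - 4) = (7*(6 - 1*4))*((3 + 0) - 4) = (7*(6 - 4))*(3 - 4) = (7*2)*(-1) = 14*(-1) = -14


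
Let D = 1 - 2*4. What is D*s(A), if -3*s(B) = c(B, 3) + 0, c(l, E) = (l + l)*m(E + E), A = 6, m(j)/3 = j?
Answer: 504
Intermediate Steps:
m(j) = 3*j
c(l, E) = 12*E*l (c(l, E) = (l + l)*(3*(E + E)) = (2*l)*(3*(2*E)) = (2*l)*(6*E) = 12*E*l)
D = -7 (D = 1 - 1*8 = 1 - 8 = -7)
s(B) = -12*B (s(B) = -(12*3*B + 0)/3 = -(36*B + 0)/3 = -12*B)
D*s(A) = -(-84)*6 = -7*(-72) = 504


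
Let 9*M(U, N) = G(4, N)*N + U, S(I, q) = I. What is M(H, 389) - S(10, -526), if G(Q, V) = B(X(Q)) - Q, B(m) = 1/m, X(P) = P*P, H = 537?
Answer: -5785/48 ≈ -120.52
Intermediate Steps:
X(P) = P²
G(Q, V) = Q⁻² - Q (G(Q, V) = 1/(Q²) - Q = Q⁻² - Q)
M(U, N) = -7*N/16 + U/9 (M(U, N) = ((4⁻² - 1*4)*N + U)/9 = ((1/16 - 4)*N + U)/9 = (-63*N/16 + U)/9 = (U - 63*N/16)/9 = -7*N/16 + U/9)
M(H, 389) - S(10, -526) = (-7/16*389 + (⅑)*537) - 1*10 = (-2723/16 + 179/3) - 10 = -5305/48 - 10 = -5785/48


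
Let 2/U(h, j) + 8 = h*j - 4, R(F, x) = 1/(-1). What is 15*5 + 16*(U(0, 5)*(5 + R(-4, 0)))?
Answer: 193/3 ≈ 64.333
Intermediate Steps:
R(F, x) = -1 (R(F, x) = 1*(-1) = -1)
U(h, j) = 2/(-12 + h*j) (U(h, j) = 2/(-8 + (h*j - 4)) = 2/(-8 + (-4 + h*j)) = 2/(-12 + h*j))
15*5 + 16*(U(0, 5)*(5 + R(-4, 0))) = 15*5 + 16*((2/(-12 + 0*5))*(5 - 1)) = 75 + 16*((2/(-12 + 0))*4) = 75 + 16*((2/(-12))*4) = 75 + 16*((2*(-1/12))*4) = 75 + 16*(-⅙*4) = 75 + 16*(-⅔) = 75 - 32/3 = 193/3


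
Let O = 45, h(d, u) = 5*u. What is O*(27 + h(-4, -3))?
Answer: 540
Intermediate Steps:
O*(27 + h(-4, -3)) = 45*(27 + 5*(-3)) = 45*(27 - 15) = 45*12 = 540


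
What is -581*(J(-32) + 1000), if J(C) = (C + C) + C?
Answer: -525224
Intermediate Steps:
J(C) = 3*C (J(C) = 2*C + C = 3*C)
-581*(J(-32) + 1000) = -581*(3*(-32) + 1000) = -581*(-96 + 1000) = -581*904 = -525224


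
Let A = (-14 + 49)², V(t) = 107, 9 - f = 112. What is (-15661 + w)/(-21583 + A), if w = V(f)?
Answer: 7777/10179 ≈ 0.76402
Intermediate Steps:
f = -103 (f = 9 - 1*112 = 9 - 112 = -103)
w = 107
A = 1225 (A = 35² = 1225)
(-15661 + w)/(-21583 + A) = (-15661 + 107)/(-21583 + 1225) = -15554/(-20358) = -15554*(-1/20358) = 7777/10179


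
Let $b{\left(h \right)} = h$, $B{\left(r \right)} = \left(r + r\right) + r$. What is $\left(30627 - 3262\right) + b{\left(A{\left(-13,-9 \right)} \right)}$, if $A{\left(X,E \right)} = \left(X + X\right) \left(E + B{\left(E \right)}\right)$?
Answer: $28301$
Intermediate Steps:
$B{\left(r \right)} = 3 r$ ($B{\left(r \right)} = 2 r + r = 3 r$)
$A{\left(X,E \right)} = 8 E X$ ($A{\left(X,E \right)} = \left(X + X\right) \left(E + 3 E\right) = 2 X 4 E = 8 E X$)
$\left(30627 - 3262\right) + b{\left(A{\left(-13,-9 \right)} \right)} = \left(30627 - 3262\right) + 8 \left(-9\right) \left(-13\right) = 27365 + 936 = 28301$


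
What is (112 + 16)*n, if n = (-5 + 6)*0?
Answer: 0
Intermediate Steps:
n = 0 (n = 1*0 = 0)
(112 + 16)*n = (112 + 16)*0 = 128*0 = 0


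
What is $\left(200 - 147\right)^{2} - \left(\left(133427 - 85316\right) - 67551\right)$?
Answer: $22249$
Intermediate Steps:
$\left(200 - 147\right)^{2} - \left(\left(133427 - 85316\right) - 67551\right) = 53^{2} - \left(48111 - 67551\right) = 2809 - -19440 = 2809 + 19440 = 22249$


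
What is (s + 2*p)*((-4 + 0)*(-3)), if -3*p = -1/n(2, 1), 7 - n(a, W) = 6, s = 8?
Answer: 104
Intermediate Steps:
n(a, W) = 1 (n(a, W) = 7 - 1*6 = 7 - 6 = 1)
p = ⅓ (p = -(-1)/(3*1) = -(-1)/3 = -⅓*(-1) = ⅓ ≈ 0.33333)
(s + 2*p)*((-4 + 0)*(-3)) = (8 + 2*(⅓))*((-4 + 0)*(-3)) = (8 + ⅔)*(-4*(-3)) = (26/3)*12 = 104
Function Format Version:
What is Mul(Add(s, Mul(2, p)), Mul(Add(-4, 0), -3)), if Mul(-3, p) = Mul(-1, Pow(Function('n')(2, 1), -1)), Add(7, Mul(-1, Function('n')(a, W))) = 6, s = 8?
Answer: 104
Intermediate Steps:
Function('n')(a, W) = 1 (Function('n')(a, W) = Add(7, Mul(-1, 6)) = Add(7, -6) = 1)
p = Rational(1, 3) (p = Mul(Rational(-1, 3), Mul(-1, Pow(1, -1))) = Mul(Rational(-1, 3), Mul(-1, 1)) = Mul(Rational(-1, 3), -1) = Rational(1, 3) ≈ 0.33333)
Mul(Add(s, Mul(2, p)), Mul(Add(-4, 0), -3)) = Mul(Add(8, Mul(2, Rational(1, 3))), Mul(Add(-4, 0), -3)) = Mul(Add(8, Rational(2, 3)), Mul(-4, -3)) = Mul(Rational(26, 3), 12) = 104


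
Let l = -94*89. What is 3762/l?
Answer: -1881/4183 ≈ -0.44968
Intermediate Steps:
l = -8366
3762/l = 3762/(-8366) = 3762*(-1/8366) = -1881/4183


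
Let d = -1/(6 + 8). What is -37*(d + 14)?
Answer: -7215/14 ≈ -515.36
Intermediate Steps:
d = -1/14 ≈ -0.071429
-37*(d + 14) = -37*(-1/14 + 14) = -37*195/14 = -7215/14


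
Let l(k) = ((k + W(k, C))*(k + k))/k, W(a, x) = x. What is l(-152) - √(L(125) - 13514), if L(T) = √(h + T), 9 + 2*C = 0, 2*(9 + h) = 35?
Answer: -313 - I*√(54056 - 2*√534)/2 ≈ -313.0 - 116.2*I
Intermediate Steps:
h = 17/2 (h = -9 + (½)*35 = -9 + 35/2 = 17/2 ≈ 8.5000)
C = -9/2 (C = -9/2 + (½)*0 = -9/2 + 0 = -9/2 ≈ -4.5000)
L(T) = √(17/2 + T)
l(k) = -9 + 2*k (l(k) = ((k - 9/2)*(k + k))/k = ((-9/2 + k)*(2*k))/k = (2*k*(-9/2 + k))/k = -9 + 2*k)
l(-152) - √(L(125) - 13514) = (-9 + 2*(-152)) - √(√(34 + 4*125)/2 - 13514) = (-9 - 304) - √(√(34 + 500)/2 - 13514) = -313 - √(√534/2 - 13514) = -313 - √(-13514 + √534/2)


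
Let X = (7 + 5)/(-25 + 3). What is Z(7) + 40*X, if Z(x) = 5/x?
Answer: -1625/77 ≈ -21.104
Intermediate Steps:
X = -6/11 (X = 12/(-22) = 12*(-1/22) = -6/11 ≈ -0.54545)
Z(7) + 40*X = 5/7 + 40*(-6/11) = 5*(1/7) - 240/11 = 5/7 - 240/11 = -1625/77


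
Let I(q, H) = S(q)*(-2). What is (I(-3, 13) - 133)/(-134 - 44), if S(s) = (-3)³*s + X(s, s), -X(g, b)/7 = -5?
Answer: 365/178 ≈ 2.0506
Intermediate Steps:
X(g, b) = 35 (X(g, b) = -7*(-5) = 35)
S(s) = 35 - 27*s (S(s) = (-3)³*s + 35 = -27*s + 35 = 35 - 27*s)
I(q, H) = -70 + 54*q (I(q, H) = (35 - 27*q)*(-2) = -70 + 54*q)
(I(-3, 13) - 133)/(-134 - 44) = ((-70 + 54*(-3)) - 133)/(-134 - 44) = ((-70 - 162) - 133)/(-178) = (-232 - 133)*(-1/178) = -365*(-1/178) = 365/178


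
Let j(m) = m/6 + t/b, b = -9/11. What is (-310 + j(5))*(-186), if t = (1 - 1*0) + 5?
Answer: 58869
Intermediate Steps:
t = 6 (t = (1 + 0) + 5 = 1 + 5 = 6)
b = -9/11 (b = -9*1/11 = -9/11 ≈ -0.81818)
j(m) = -22/3 + m/6 (j(m) = m/6 + 6/(-9/11) = m*(1/6) + 6*(-11/9) = m/6 - 22/3 = -22/3 + m/6)
(-310 + j(5))*(-186) = (-310 + (-22/3 + (1/6)*5))*(-186) = (-310 + (-22/3 + 5/6))*(-186) = (-310 - 13/2)*(-186) = -633/2*(-186) = 58869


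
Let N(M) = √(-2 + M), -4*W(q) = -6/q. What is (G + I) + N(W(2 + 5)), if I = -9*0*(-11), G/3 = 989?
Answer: 2967 + 5*I*√14/14 ≈ 2967.0 + 1.3363*I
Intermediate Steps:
G = 2967 (G = 3*989 = 2967)
I = 0 (I = 0*(-11) = 0)
W(q) = 3/(2*q) (W(q) = -(-3)/(2*q) = 3/(2*q))
(G + I) + N(W(2 + 5)) = (2967 + 0) + √(-2 + 3/(2*(2 + 5))) = 2967 + √(-2 + (3/2)/7) = 2967 + √(-2 + (3/2)*(⅐)) = 2967 + √(-2 + 3/14) = 2967 + √(-25/14) = 2967 + 5*I*√14/14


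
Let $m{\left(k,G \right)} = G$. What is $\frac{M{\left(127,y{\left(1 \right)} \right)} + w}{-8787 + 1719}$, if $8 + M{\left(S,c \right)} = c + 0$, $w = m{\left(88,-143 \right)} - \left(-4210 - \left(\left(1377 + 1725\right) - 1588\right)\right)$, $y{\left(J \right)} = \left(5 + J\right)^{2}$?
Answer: $- \frac{5609}{7068} \approx -0.79358$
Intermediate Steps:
$w = 5581$ ($w = -143 - \left(-4210 - \left(\left(1377 + 1725\right) - 1588\right)\right) = -143 - \left(-4210 - \left(3102 - 1588\right)\right) = -143 - \left(-4210 - 1514\right) = -143 - -5724 = -143 + 5724 = 5581$)
$M{\left(S,c \right)} = -8 + c$ ($M{\left(S,c \right)} = -8 + \left(c + 0\right) = -8 + c$)
$\frac{M{\left(127,y{\left(1 \right)} \right)} + w}{-8787 + 1719} = \frac{\left(-8 + \left(5 + 1\right)^{2}\right) + 5581}{-8787 + 1719} = \frac{\left(-8 + 6^{2}\right) + 5581}{-7068} = \left(\left(-8 + 36\right) + 5581\right) \left(- \frac{1}{7068}\right) = \left(28 + 5581\right) \left(- \frac{1}{7068}\right) = 5609 \left(- \frac{1}{7068}\right) = - \frac{5609}{7068}$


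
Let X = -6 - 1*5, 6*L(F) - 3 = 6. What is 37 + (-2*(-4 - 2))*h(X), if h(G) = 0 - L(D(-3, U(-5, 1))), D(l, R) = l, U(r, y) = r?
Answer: 19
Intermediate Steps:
L(F) = 3/2 (L(F) = 1/2 + (1/6)*6 = 1/2 + 1 = 3/2)
X = -11 (X = -6 - 5 = -11)
h(G) = -3/2 (h(G) = 0 - 1*3/2 = 0 - 3/2 = -3/2)
37 + (-2*(-4 - 2))*h(X) = 37 - 2*(-4 - 2)*(-3/2) = 37 - 2*(-6)*(-3/2) = 37 + 12*(-3/2) = 37 - 18 = 19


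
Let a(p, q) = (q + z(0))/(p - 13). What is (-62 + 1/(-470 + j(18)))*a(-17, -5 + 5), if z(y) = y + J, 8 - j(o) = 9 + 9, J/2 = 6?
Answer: 29761/1200 ≈ 24.801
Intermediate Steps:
J = 12 (J = 2*6 = 12)
j(o) = -10 (j(o) = 8 - (9 + 9) = 8 - 1*18 = 8 - 18 = -10)
z(y) = 12 + y (z(y) = y + 12 = 12 + y)
a(p, q) = (12 + q)/(-13 + p) (a(p, q) = (q + (12 + 0))/(p - 13) = (q + 12)/(-13 + p) = (12 + q)/(-13 + p))
(-62 + 1/(-470 + j(18)))*a(-17, -5 + 5) = (-62 + 1/(-470 - 10))*((12 + (-5 + 5))/(-13 - 17)) = (-62 + 1/(-480))*((12 + 0)/(-30)) = (-62 - 1/480)*(-1/30*12) = -29761/480*(-2/5) = 29761/1200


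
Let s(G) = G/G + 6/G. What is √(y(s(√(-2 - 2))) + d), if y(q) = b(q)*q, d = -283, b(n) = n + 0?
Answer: √(-291 - 6*I) ≈ 0.1759 - 17.06*I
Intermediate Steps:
b(n) = n
s(G) = 1 + 6/G
y(q) = q² (y(q) = q*q = q²)
√(y(s(√(-2 - 2))) + d) = √(((6 + √(-2 - 2))/(√(-2 - 2)))² - 283) = √(((6 + √(-4))/(√(-4)))² - 283) = √(((6 + 2*I)/((2*I)))² - 283) = √(((-I/2)*(6 + 2*I))² - 283) = √((-I*(6 + 2*I)/2)² - 283) = √(-(6 + 2*I)²/4 - 283) = √(-283 - (6 + 2*I)²/4)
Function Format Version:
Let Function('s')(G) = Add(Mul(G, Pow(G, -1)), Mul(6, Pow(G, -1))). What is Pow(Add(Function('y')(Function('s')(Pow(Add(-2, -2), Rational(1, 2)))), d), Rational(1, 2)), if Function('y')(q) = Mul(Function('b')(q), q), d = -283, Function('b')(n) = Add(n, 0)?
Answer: Pow(Add(-291, Mul(-6, I)), Rational(1, 2)) ≈ Add(0.1759, Mul(-17.060, I))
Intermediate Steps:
Function('b')(n) = n
Function('s')(G) = Add(1, Mul(6, Pow(G, -1)))
Function('y')(q) = Pow(q, 2) (Function('y')(q) = Mul(q, q) = Pow(q, 2))
Pow(Add(Function('y')(Function('s')(Pow(Add(-2, -2), Rational(1, 2)))), d), Rational(1, 2)) = Pow(Add(Pow(Mul(Pow(Pow(Add(-2, -2), Rational(1, 2)), -1), Add(6, Pow(Add(-2, -2), Rational(1, 2)))), 2), -283), Rational(1, 2)) = Pow(Add(Pow(Mul(Pow(Pow(-4, Rational(1, 2)), -1), Add(6, Pow(-4, Rational(1, 2)))), 2), -283), Rational(1, 2)) = Pow(Add(Pow(Mul(Pow(Mul(2, I), -1), Add(6, Mul(2, I))), 2), -283), Rational(1, 2)) = Pow(Add(Pow(Mul(Mul(Rational(-1, 2), I), Add(6, Mul(2, I))), 2), -283), Rational(1, 2)) = Pow(Add(Pow(Mul(Rational(-1, 2), I, Add(6, Mul(2, I))), 2), -283), Rational(1, 2)) = Pow(Add(Mul(Rational(-1, 4), Pow(Add(6, Mul(2, I)), 2)), -283), Rational(1, 2)) = Pow(Add(-283, Mul(Rational(-1, 4), Pow(Add(6, Mul(2, I)), 2))), Rational(1, 2))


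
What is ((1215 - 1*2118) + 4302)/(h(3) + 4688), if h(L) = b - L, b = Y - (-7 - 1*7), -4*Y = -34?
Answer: 6798/9415 ≈ 0.72204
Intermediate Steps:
Y = 17/2 (Y = -¼*(-34) = 17/2 ≈ 8.5000)
b = 45/2 (b = 17/2 - (-7 - 1*7) = 17/2 - (-7 - 7) = 17/2 - 1*(-14) = 17/2 + 14 = 45/2 ≈ 22.500)
h(L) = 45/2 - L
((1215 - 1*2118) + 4302)/(h(3) + 4688) = ((1215 - 1*2118) + 4302)/((45/2 - 1*3) + 4688) = ((1215 - 2118) + 4302)/((45/2 - 3) + 4688) = (-903 + 4302)/(39/2 + 4688) = 3399/(9415/2) = 3399*(2/9415) = 6798/9415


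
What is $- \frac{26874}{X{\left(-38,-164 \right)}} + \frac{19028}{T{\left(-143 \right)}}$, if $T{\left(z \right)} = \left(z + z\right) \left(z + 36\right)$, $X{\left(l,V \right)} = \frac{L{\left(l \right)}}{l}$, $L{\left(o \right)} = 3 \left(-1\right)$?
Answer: $- \frac{5208512090}{15301} \approx -3.404 \cdot 10^{5}$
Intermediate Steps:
$L{\left(o \right)} = -3$
$X{\left(l,V \right)} = - \frac{3}{l}$
$T{\left(z \right)} = 2 z \left(36 + z\right)$
$- \frac{26874}{X{\left(-38,-164 \right)}} + \frac{19028}{T{\left(-143 \right)}} = - \frac{26874}{\left(-3\right) \frac{1}{-38}} + \frac{19028}{2 \left(-143\right) \left(36 - 143\right)} = - \frac{26874}{\left(-3\right) \left(- \frac{1}{38}\right)} + \frac{19028}{2 \left(-143\right) \left(-107\right)} = - \frac{26874}{\frac{3}{38}} + \frac{19028}{30602} = \left(-26874\right) \frac{38}{3} + 19028 \cdot \frac{1}{30602} = -340404 + \frac{9514}{15301} = - \frac{5208512090}{15301}$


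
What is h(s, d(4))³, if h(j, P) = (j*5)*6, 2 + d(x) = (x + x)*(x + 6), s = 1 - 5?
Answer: -1728000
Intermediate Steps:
s = -4
d(x) = -2 + 2*x*(6 + x) (d(x) = -2 + (x + x)*(x + 6) = -2 + (2*x)*(6 + x) = -2 + 2*x*(6 + x))
h(j, P) = 30*j (h(j, P) = (5*j)*6 = 30*j)
h(s, d(4))³ = (30*(-4))³ = (-120)³ = -1728000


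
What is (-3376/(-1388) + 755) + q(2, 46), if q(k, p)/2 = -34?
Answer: 239233/347 ≈ 689.43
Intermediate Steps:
q(k, p) = -68 (q(k, p) = 2*(-34) = -68)
(-3376/(-1388) + 755) + q(2, 46) = (-3376/(-1388) + 755) - 68 = (-3376*(-1/1388) + 755) - 68 = (844/347 + 755) - 68 = 262829/347 - 68 = 239233/347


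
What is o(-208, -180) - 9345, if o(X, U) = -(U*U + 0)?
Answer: -41745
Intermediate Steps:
o(X, U) = -U**2 (o(X, U) = -(U**2 + 0) = -U**2)
o(-208, -180) - 9345 = -1*(-180)**2 - 9345 = -1*32400 - 9345 = -32400 - 9345 = -41745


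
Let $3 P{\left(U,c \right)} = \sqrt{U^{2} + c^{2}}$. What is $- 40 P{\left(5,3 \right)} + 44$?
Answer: $44 - \frac{40 \sqrt{34}}{3} \approx -33.746$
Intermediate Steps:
$P{\left(U,c \right)} = \frac{\sqrt{U^{2} + c^{2}}}{3}$
$- 40 P{\left(5,3 \right)} + 44 = - 40 \frac{\sqrt{5^{2} + 3^{2}}}{3} + 44 = - 40 \frac{\sqrt{25 + 9}}{3} + 44 = - 40 \frac{\sqrt{34}}{3} + 44 = - \frac{40 \sqrt{34}}{3} + 44 = 44 - \frac{40 \sqrt{34}}{3}$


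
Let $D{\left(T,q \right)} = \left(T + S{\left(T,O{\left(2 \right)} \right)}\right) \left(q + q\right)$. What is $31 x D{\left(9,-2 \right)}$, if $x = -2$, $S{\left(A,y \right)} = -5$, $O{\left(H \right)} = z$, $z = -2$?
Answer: $992$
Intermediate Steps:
$O{\left(H \right)} = -2$
$D{\left(T,q \right)} = 2 q \left(-5 + T\right)$ ($D{\left(T,q \right)} = \left(T - 5\right) \left(q + q\right) = \left(-5 + T\right) 2 q = 2 q \left(-5 + T\right)$)
$31 x D{\left(9,-2 \right)} = 31 \left(-2\right) 2 \left(-2\right) \left(-5 + 9\right) = - 62 \cdot 2 \left(-2\right) 4 = \left(-62\right) \left(-16\right) = 992$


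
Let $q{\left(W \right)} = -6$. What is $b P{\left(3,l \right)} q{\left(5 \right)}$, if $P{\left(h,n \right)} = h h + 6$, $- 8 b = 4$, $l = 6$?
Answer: $45$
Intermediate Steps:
$b = - \frac{1}{2}$ ($b = \left(- \frac{1}{8}\right) 4 = - \frac{1}{2} \approx -0.5$)
$P{\left(h,n \right)} = 6 + h^{2}$ ($P{\left(h,n \right)} = h^{2} + 6 = 6 + h^{2}$)
$b P{\left(3,l \right)} q{\left(5 \right)} = - \frac{6 + 3^{2}}{2} \left(-6\right) = - \frac{6 + 9}{2} \left(-6\right) = \left(- \frac{1}{2}\right) 15 \left(-6\right) = \left(- \frac{15}{2}\right) \left(-6\right) = 45$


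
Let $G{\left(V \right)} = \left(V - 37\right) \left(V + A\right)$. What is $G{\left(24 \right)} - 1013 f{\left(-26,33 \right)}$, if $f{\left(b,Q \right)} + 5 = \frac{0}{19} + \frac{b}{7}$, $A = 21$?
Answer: $\frac{57698}{7} \approx 8242.6$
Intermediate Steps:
$f{\left(b,Q \right)} = -5 + \frac{b}{7}$ ($f{\left(b,Q \right)} = -5 + \left(\frac{0}{19} + \frac{b}{7}\right) = -5 + \left(0 \cdot \frac{1}{19} + b \frac{1}{7}\right) = -5 + \left(0 + \frac{b}{7}\right) = -5 + \frac{b}{7}$)
$G{\left(V \right)} = \left(-37 + V\right) \left(21 + V\right)$ ($G{\left(V \right)} = \left(V - 37\right) \left(V + 21\right) = \left(-37 + V\right) \left(21 + V\right)$)
$G{\left(24 \right)} - 1013 f{\left(-26,33 \right)} = \left(-777 + 24^{2} - 384\right) - 1013 \left(-5 + \frac{1}{7} \left(-26\right)\right) = \left(-777 + 576 - 384\right) - 1013 \left(-5 - \frac{26}{7}\right) = -585 - - \frac{61793}{7} = -585 + \frac{61793}{7} = \frac{57698}{7}$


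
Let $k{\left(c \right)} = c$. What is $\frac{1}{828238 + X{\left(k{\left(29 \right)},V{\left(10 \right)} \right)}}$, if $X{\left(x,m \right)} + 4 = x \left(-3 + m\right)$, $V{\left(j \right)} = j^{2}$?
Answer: $\frac{1}{831047} \approx 1.2033 \cdot 10^{-6}$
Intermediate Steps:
$X{\left(x,m \right)} = -4 + x \left(-3 + m\right)$
$\frac{1}{828238 + X{\left(k{\left(29 \right)},V{\left(10 \right)} \right)}} = \frac{1}{828238 - \left(91 - 10^{2} \cdot 29\right)} = \frac{1}{828238 - -2809} = \frac{1}{828238 + 2809} = \frac{1}{831047}$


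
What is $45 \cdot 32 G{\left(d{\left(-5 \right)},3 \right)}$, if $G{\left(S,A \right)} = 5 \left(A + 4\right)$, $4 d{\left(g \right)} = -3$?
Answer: $50400$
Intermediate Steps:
$d{\left(g \right)} = - \frac{3}{4}$ ($d{\left(g \right)} = \frac{1}{4} \left(-3\right) = - \frac{3}{4}$)
$G{\left(S,A \right)} = 20 + 5 A$ ($G{\left(S,A \right)} = 5 \left(4 + A\right) = 20 + 5 A$)
$45 \cdot 32 G{\left(d{\left(-5 \right)},3 \right)} = 45 \cdot 32 \left(20 + 5 \cdot 3\right) = 1440 \left(20 + 15\right) = 1440 \cdot 35 = 50400$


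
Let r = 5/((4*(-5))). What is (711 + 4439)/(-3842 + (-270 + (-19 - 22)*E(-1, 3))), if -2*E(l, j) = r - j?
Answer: -41200/33429 ≈ -1.2325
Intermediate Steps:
r = -¼ (r = 5/(-20) = 5*(-1/20) = -¼ ≈ -0.25000)
E(l, j) = ⅛ + j/2 (E(l, j) = -(-¼ - j)/2 = ⅛ + j/2)
(711 + 4439)/(-3842 + (-270 + (-19 - 22)*E(-1, 3))) = (711 + 4439)/(-3842 + (-270 + (-19 - 22)*(⅛ + (½)*3))) = 5150/(-3842 + (-270 - 41*(⅛ + 3/2))) = 5150/(-3842 + (-270 - 41*13/8)) = 5150/(-3842 + (-270 - 533/8)) = 5150/(-3842 - 2693/8) = 5150/(-33429/8) = 5150*(-8/33429) = -41200/33429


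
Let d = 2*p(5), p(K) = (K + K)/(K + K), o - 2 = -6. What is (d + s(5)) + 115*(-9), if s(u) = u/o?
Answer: -4137/4 ≈ -1034.3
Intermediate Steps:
o = -4 (o = 2 - 6 = -4)
s(u) = -u/4 (s(u) = u/(-4) = u*(-¼) = -u/4)
p(K) = 1 (p(K) = (2*K)/((2*K)) = (2*K)*(1/(2*K)) = 1)
d = 2 (d = 2*1 = 2)
(d + s(5)) + 115*(-9) = (2 - ¼*5) + 115*(-9) = (2 - 5/4) - 1035 = ¾ - 1035 = -4137/4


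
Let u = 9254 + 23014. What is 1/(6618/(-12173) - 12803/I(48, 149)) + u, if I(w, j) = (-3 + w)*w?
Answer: 5490238348452/170145799 ≈ 32268.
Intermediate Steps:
I(w, j) = w*(-3 + w)
u = 32268
1/(6618/(-12173) - 12803/I(48, 149)) + u = 1/(6618/(-12173) - 12803*1/(48*(-3 + 48))) + 32268 = 1/(6618*(-1/12173) - 12803/(48*45)) + 32268 = 1/(-6618/12173 - 12803/2160) + 32268 = 1/(-170145799/26293680) + 32268 = -26293680/170145799 + 32268 = 5490238348452/170145799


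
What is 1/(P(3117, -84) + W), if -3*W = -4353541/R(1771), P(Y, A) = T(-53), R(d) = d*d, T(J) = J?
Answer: -9409323/494340578 ≈ -0.019034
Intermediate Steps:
R(d) = d²
P(Y, A) = -53
W = 4353541/9409323 (W = -(-4353541)/(3*(1771²)) = -(-4353541)/(3*3136441) = -⅓*(-4353541/3136441) = 4353541/9409323 ≈ 0.46268)
1/(P(3117, -84) + W) = 1/(-53 + 4353541/9409323) = 1/(-494340578/9409323) = -9409323/494340578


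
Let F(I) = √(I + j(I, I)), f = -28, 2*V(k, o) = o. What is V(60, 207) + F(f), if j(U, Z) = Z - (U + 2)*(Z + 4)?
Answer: 207/2 + 2*I*√170 ≈ 103.5 + 26.077*I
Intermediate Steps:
V(k, o) = o/2
j(U, Z) = Z - (2 + U)*(4 + Z)
F(I) = √(-8 - I² - 4*I) (F(I) = √(I + (-8 - I - 4*I - I*I)) = √(I + (-8 - I - 4*I - I²)) = √(I + (-8 - I² - 5*I)) = √(-8 - I² - 4*I))
V(60, 207) + F(f) = (½)*207 + √(-8 - 1*(-28)² - 4*(-28)) = 207/2 + √(-8 - 1*784 + 112) = 207/2 + √(-8 - 784 + 112) = 207/2 + √(-680) = 207/2 + 2*I*√170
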